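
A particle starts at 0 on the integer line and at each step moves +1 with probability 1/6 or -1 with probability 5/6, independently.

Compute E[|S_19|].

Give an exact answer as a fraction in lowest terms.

S_19 takes values m ≡ 1 (mod 2) with |m| ≤ 19; P(S_19=m) = C(19,(19+m)/2) · (1/6)^((19+m)/2) · (5/6)^((19-m)/2).
Distribution: P(S=-19)=19073486328125/609359740010496, P(S=-17)=72479248046875/609359740010496, P(S=-15)=14495849609375/67706637778944, P(S=-13)=49285888671875/203119913336832, P(S=-11)=9857177734375/50779978334208, P(S=-9)=1971435546875/16926659444736, P(S=-7)=2760009765625/50779978334208, P(S=-5)=1025146484375/50779978334208, P(S=-3)=205029296875/33853318889472, P(S=-1)=451064453125/304679870005248, P(S=1)=90212890625/304679870005248, P(S=3)=1640234375/33853318889472, P(S=5)=328046875/50779978334208, P(S=7)=35328125/50779978334208, P(S=9)=1009375/16926659444736, P(S=11)=201875/50779978334208, P(S=13)=40375/203119913336832, P(S=15)=475/67706637778944, P(S=17)=95/609359740010496, P(S=19)=1/609359740010496
E[|S_19|] = Σ_m |m|·P(S_19=m) = 321630863128141/25389989167104

Answer: 321630863128141/25389989167104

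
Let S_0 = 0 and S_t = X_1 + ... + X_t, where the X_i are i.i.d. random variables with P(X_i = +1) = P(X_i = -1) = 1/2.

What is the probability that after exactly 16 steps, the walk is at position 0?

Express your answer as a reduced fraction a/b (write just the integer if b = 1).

Answer: 6435/32768

Derivation:
To return to 0 after 16 steps: need exactly 8 steps of +1 and 8 of -1.
Favorable paths: C(16,8) = 12870
Total paths: 2^16 = 65536
P = 12870/65536 = 6435/32768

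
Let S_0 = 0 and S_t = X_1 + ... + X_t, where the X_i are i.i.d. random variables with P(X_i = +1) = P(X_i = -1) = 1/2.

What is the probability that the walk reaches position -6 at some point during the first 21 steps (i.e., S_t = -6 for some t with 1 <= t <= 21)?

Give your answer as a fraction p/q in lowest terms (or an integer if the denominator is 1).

Count via complement. Let g(t,s) = #length-t paths at position s with S_1..S_t all ≠ -6.
g(t,s) = g(t-1,s-1) + g(t-1,s+1) for s ≠ -6; g(t,-6) = 0.
t=0: g(0,0)=1
t=1: g(1,-1)=1 g(1,1)=1
t=2: g(2,-2)=1 g(2,0)=2 g(2,2)=1
t=3: g(3,-3)=1 g(3,-1)=3 g(3,1)=3 g(3,3)=1
t=4: g(4,-4)=1 g(4,-2)=4 g(4,0)=6 g(4,2)=4 g(4,4)=1
t=5: g(5,-5)=1 g(5,-3)=5 g(5,-1)=10 g(5,1)=10 g(5,3)=5 g(5,5)=1
t=6: g(6,-4)=6 g(6,-2)=15 g(6,0)=20 g(6,2)=15 g(6,4)=6 g(6,6)=1
t=7: g(7,-5)=6 g(7,-3)=21 g(7,-1)=35 g(7,1)=35 g(7,3)=21 g(7,5)=7 g(7,7)=1
t=8: g(8,-4)=27 g(8,-2)=56 g(8,0)=70 g(8,2)=56 g(8,4)=28 g(8,6)=8 g(8,8)=1
t=9: g(9,-5)=27 g(9,-3)=83 g(9,-1)=126 g(9,1)=126 g(9,3)=84 g(9,5)=36 g(9,7)=9 g(9,9)=1
t=10: g(10,-4)=110 g(10,-2)=209 g(10,0)=252 g(10,2)=210 g(10,4)=120 g(10,6)=45 g(10,8)=10 g(10,10)=1
t=11: g(11,-5)=110 g(11,-3)=319 g(11,-1)=461 g(11,1)=462 g(11,3)=330 g(11,5)=165 g(11,7)=55 g(11,9)=11 g(11,11)=1
t=12: g(12,-4)=429 g(12,-2)=780 g(12,0)=923 g(12,2)=792 g(12,4)=495 g(12,6)=220 g(12,8)=66 g(12,10)=12 g(12,12)=1
t=13: g(13,-5)=429 g(13,-3)=1209 g(13,-1)=1703 g(13,1)=1715 g(13,3)=1287 g(13,5)=715 g(13,7)=286 g(13,9)=78 g(13,11)=13 g(13,13)=1
t=14: g(14,-4)=1638 g(14,-2)=2912 g(14,0)=3418 g(14,2)=3002 g(14,4)=2002 g(14,6)=1001 g(14,8)=364 g(14,10)=91 g(14,12)=14 g(14,14)=1
t=15: g(15,-5)=1638 g(15,-3)=4550 g(15,-1)=6330 g(15,1)=6420 g(15,3)=5004 g(15,5)=3003 g(15,7)=1365 g(15,9)=455 g(15,11)=105 g(15,13)=15 g(15,15)=1
t=16: g(16,-4)=6188 g(16,-2)=10880 g(16,0)=12750 g(16,2)=11424 g(16,4)=8007 g(16,6)=4368 g(16,8)=1820 g(16,10)=560 g(16,12)=120 g(16,14)=16 g(16,16)=1
t=17: g(17,-5)=6188 g(17,-3)=17068 g(17,-1)=23630 g(17,1)=24174 g(17,3)=19431 g(17,5)=12375 g(17,7)=6188 g(17,9)=2380 g(17,11)=680 g(17,13)=136 g(17,15)=17 g(17,17)=1
t=18: g(18,-4)=23256 g(18,-2)=40698 g(18,0)=47804 g(18,2)=43605 g(18,4)=31806 g(18,6)=18563 g(18,8)=8568 g(18,10)=3060 g(18,12)=816 g(18,14)=153 g(18,16)=18 g(18,18)=1
t=19: g(19,-5)=23256 g(19,-3)=63954 g(19,-1)=88502 g(19,1)=91409 g(19,3)=75411 g(19,5)=50369 g(19,7)=27131 g(19,9)=11628 g(19,11)=3876 g(19,13)=969 g(19,15)=171 g(19,17)=19 g(19,19)=1
t=20: g(20,-4)=87210 g(20,-2)=152456 g(20,0)=179911 g(20,2)=166820 g(20,4)=125780 g(20,6)=77500 g(20,8)=38759 g(20,10)=15504 g(20,12)=4845 g(20,14)=1140 g(20,16)=190 g(20,18)=20 g(20,20)=1
t=21: g(21,-5)=87210 g(21,-3)=239666 g(21,-1)=332367 g(21,1)=346731 g(21,3)=292600 g(21,5)=203280 g(21,7)=116259 g(21,9)=54263 g(21,11)=20349 g(21,13)=5985 g(21,15)=1330 g(21,17)=210 g(21,19)=21 g(21,21)=1
Paths never hitting -6: Σ_s g(21,s) = 1700272
Paths hitting -6: 2^21 - 1700272 = 396880
P = 396880/2097152 = 24805/131072

Answer: 24805/131072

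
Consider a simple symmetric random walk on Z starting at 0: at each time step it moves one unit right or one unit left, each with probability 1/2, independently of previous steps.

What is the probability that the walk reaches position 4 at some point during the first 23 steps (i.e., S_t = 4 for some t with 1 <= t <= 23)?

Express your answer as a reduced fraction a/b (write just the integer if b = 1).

Answer: 106135/262144

Derivation:
Count via complement. Let g(t,s) = #length-t paths at position s with S_1..S_t all ≠ 4.
g(t,s) = g(t-1,s-1) + g(t-1,s+1) for s ≠ 4; g(t,4) = 0.
t=0: g(0,0)=1
t=1: g(1,-1)=1 g(1,1)=1
t=2: g(2,-2)=1 g(2,0)=2 g(2,2)=1
t=3: g(3,-3)=1 g(3,-1)=3 g(3,1)=3 g(3,3)=1
t=4: g(4,-4)=1 g(4,-2)=4 g(4,0)=6 g(4,2)=4
t=5: g(5,-5)=1 g(5,-3)=5 g(5,-1)=10 g(5,1)=10 g(5,3)=4
t=6: g(6,-6)=1 g(6,-4)=6 g(6,-2)=15 g(6,0)=20 g(6,2)=14
t=7: g(7,-7)=1 g(7,-5)=7 g(7,-3)=21 g(7,-1)=35 g(7,1)=34 g(7,3)=14
t=8: g(8,-8)=1 g(8,-6)=8 g(8,-4)=28 g(8,-2)=56 g(8,0)=69 g(8,2)=48
t=9: g(9,-9)=1 g(9,-7)=9 g(9,-5)=36 g(9,-3)=84 g(9,-1)=125 g(9,1)=117 g(9,3)=48
t=10: g(10,-10)=1 g(10,-8)=10 g(10,-6)=45 g(10,-4)=120 g(10,-2)=209 g(10,0)=242 g(10,2)=165
t=11: g(11,-11)=1 g(11,-9)=11 g(11,-7)=55 g(11,-5)=165 g(11,-3)=329 g(11,-1)=451 g(11,1)=407 g(11,3)=165
t=12: g(12,-12)=1 g(12,-10)=12 g(12,-8)=66 g(12,-6)=220 g(12,-4)=494 g(12,-2)=780 g(12,0)=858 g(12,2)=572
t=13: g(13,-13)=1 g(13,-11)=13 g(13,-9)=78 g(13,-7)=286 g(13,-5)=714 g(13,-3)=1274 g(13,-1)=1638 g(13,1)=1430 g(13,3)=572
t=14: g(14,-14)=1 g(14,-12)=14 g(14,-10)=91 g(14,-8)=364 g(14,-6)=1000 g(14,-4)=1988 g(14,-2)=2912 g(14,0)=3068 g(14,2)=2002
t=15: g(15,-15)=1 g(15,-13)=15 g(15,-11)=105 g(15,-9)=455 g(15,-7)=1364 g(15,-5)=2988 g(15,-3)=4900 g(15,-1)=5980 g(15,1)=5070 g(15,3)=2002
t=16: g(16,-16)=1 g(16,-14)=16 g(16,-12)=120 g(16,-10)=560 g(16,-8)=1819 g(16,-6)=4352 g(16,-4)=7888 g(16,-2)=10880 g(16,0)=11050 g(16,2)=7072
t=17: g(17,-17)=1 g(17,-15)=17 g(17,-13)=136 g(17,-11)=680 g(17,-9)=2379 g(17,-7)=6171 g(17,-5)=12240 g(17,-3)=18768 g(17,-1)=21930 g(17,1)=18122 g(17,3)=7072
t=18: g(18,-18)=1 g(18,-16)=18 g(18,-14)=153 g(18,-12)=816 g(18,-10)=3059 g(18,-8)=8550 g(18,-6)=18411 g(18,-4)=31008 g(18,-2)=40698 g(18,0)=40052 g(18,2)=25194
t=19: g(19,-19)=1 g(19,-17)=19 g(19,-15)=171 g(19,-13)=969 g(19,-11)=3875 g(19,-9)=11609 g(19,-7)=26961 g(19,-5)=49419 g(19,-3)=71706 g(19,-1)=80750 g(19,1)=65246 g(19,3)=25194
t=20: g(20,-20)=1 g(20,-18)=20 g(20,-16)=190 g(20,-14)=1140 g(20,-12)=4844 g(20,-10)=15484 g(20,-8)=38570 g(20,-6)=76380 g(20,-4)=121125 g(20,-2)=152456 g(20,0)=145996 g(20,2)=90440
t=21: g(21,-21)=1 g(21,-19)=21 g(21,-17)=210 g(21,-15)=1330 g(21,-13)=5984 g(21,-11)=20328 g(21,-9)=54054 g(21,-7)=114950 g(21,-5)=197505 g(21,-3)=273581 g(21,-1)=298452 g(21,1)=236436 g(21,3)=90440
t=22: g(22,-22)=1 g(22,-20)=22 g(22,-18)=231 g(22,-16)=1540 g(22,-14)=7314 g(22,-12)=26312 g(22,-10)=74382 g(22,-8)=169004 g(22,-6)=312455 g(22,-4)=471086 g(22,-2)=572033 g(22,0)=534888 g(22,2)=326876
t=23: g(23,-23)=1 g(23,-21)=23 g(23,-19)=253 g(23,-17)=1771 g(23,-15)=8854 g(23,-13)=33626 g(23,-11)=100694 g(23,-9)=243386 g(23,-7)=481459 g(23,-5)=783541 g(23,-3)=1043119 g(23,-1)=1106921 g(23,1)=861764 g(23,3)=326876
Paths never hitting 4: Σ_s g(23,s) = 4992288
Paths hitting 4: 2^23 - 4992288 = 3396320
P = 3396320/8388608 = 106135/262144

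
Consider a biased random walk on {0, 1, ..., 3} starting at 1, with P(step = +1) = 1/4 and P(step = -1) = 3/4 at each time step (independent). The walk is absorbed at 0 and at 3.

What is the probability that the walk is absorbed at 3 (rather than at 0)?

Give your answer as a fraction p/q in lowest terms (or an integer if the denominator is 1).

Answer: 1/13

Derivation:
Biased walk: p = 1/4, q = 3/4, r = q/p = 3
Gambler's ruin: P(hit 3 before 0 | start at 1) = (1 - r^a)/(1 - r^N)
r^1 = 3; r^3 = 27
P = (1 - 3) / (1 - 27) = -2 / -26 = 1/13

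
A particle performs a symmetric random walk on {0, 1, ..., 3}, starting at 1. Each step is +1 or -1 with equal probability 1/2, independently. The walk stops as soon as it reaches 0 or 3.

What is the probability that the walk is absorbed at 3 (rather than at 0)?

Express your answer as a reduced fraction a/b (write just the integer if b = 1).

Symmetric walk (p = 1/2): the harmonic-function argument gives P(hit 3 before 0 | start at 1) = a/N.
P = 1/3 = 1/3

Answer: 1/3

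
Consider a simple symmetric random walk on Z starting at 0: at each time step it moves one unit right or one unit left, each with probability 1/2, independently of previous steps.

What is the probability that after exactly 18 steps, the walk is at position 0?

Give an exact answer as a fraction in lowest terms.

To return to 0 after 18 steps: need exactly 9 steps of +1 and 9 of -1.
Favorable paths: C(18,9) = 48620
Total paths: 2^18 = 262144
P = 48620/262144 = 12155/65536

Answer: 12155/65536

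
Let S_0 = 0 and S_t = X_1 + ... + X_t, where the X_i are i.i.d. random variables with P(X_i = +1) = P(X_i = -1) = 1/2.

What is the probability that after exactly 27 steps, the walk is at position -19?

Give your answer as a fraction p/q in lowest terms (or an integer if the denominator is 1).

To reach position -19 after 27 steps: need 4 steps of +1 and 23 of -1.
Favorable paths: C(27,4) = 17550
Total paths: 2^27 = 134217728
P = 17550/134217728 = 8775/67108864

Answer: 8775/67108864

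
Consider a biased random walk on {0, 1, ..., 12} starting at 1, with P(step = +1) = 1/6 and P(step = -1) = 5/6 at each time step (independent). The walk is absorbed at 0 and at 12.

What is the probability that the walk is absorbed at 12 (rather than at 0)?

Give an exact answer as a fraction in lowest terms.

Answer: 1/61035156

Derivation:
Biased walk: p = 1/6, q = 5/6, r = q/p = 5
Gambler's ruin: P(hit 12 before 0 | start at 1) = (1 - r^a)/(1 - r^N)
r^1 = 5; r^12 = 244140625
P = (1 - 5) / (1 - 244140625) = -4 / -244140624 = 1/61035156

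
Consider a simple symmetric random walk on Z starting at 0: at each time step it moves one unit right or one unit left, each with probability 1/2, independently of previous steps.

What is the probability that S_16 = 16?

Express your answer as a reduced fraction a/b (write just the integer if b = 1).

Answer: 1/65536

Derivation:
To reach position 16 after 16 steps: need 16 steps of +1 and 0 of -1.
Favorable paths: C(16,16) = 1
Total paths: 2^16 = 65536
P = 1/65536 = 1/65536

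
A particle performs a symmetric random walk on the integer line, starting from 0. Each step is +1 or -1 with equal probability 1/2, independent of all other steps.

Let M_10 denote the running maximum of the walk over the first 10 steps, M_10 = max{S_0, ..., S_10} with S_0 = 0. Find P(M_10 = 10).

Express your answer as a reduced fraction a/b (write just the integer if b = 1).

Answer: 1/1024

Derivation:
Let M_10 = max(S_0,...,S_10). Use the reflection principle: for j ≥ 1, #{paths with M_10 ≥ j} = #{S_10 ≥ j} + #{S_10 ≥ j+1}.
By reflection, #{M_10 ≥ 10} = #{S_10 ≥ 10} + #{S_10 ≥ 11} = 1 + 0 = 1.
#{M_10 ≥ 11} = #{S_10 ≥ 11} + #{S_10 ≥ 12} = 0 + 0 = 0.
#{M_10 = 10} = 1 - 0 = 1.
P(M_10 = 10) = 1/1024 = 1/1024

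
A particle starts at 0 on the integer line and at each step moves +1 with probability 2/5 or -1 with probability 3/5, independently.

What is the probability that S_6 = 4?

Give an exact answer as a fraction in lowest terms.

To reach position 4 after 6 steps: need 5 steps of +1 and 1 step of -1.
Number of such sequences: C(6,5) = 6
Each has probability (2/5)^5 · (3/5)^1 = 96/15625
P = 6 · 96/15625 = 576/15625

Answer: 576/15625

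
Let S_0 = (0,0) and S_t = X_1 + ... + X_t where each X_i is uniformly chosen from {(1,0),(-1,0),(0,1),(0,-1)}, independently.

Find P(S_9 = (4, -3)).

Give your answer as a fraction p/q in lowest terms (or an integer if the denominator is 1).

Let h be the number of horizontal steps (so 9-h are vertical). To end at (4,-3) need (h+4)/2 right-steps and ((9-h)-3)/2 up-steps.
Sum over h with 4 ≤ h ≤ 6, h ≡ 0 (mod 2), 9-h ≡ 1 (mod 2):
h=4: C(9,4)·C(4,4)·C(5,1) = 126·1·5 = 630
h=6: C(9,6)·C(6,5)·C(3,0) = 84·6·1 = 504
Total favorable: 1134
Total paths: 4^9 = 262144
P = 1134/262144 = 567/131072

Answer: 567/131072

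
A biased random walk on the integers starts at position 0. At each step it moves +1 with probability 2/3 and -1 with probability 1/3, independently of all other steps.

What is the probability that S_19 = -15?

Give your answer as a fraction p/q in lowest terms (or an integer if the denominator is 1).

Answer: 76/129140163

Derivation:
To reach position -15 after 19 steps: need 2 steps of +1 and 17 steps of -1.
Number of such sequences: C(19,2) = 171
Each has probability (2/3)^2 · (1/3)^17 = 4/1162261467
P = 171 · 4/1162261467 = 76/129140163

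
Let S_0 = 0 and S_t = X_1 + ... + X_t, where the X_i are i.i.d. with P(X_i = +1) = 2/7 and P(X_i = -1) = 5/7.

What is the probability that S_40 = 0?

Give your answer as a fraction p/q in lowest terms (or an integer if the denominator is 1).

To be at 0 after 40 steps: need exactly 20 steps of +1 and 20 of -1.
Number of such sequences: C(40,20) = 137846528820
Each has probability (2/7)^20 · (5/7)^20 = 100000000000000000000/6366805760909027985741435139224001
P = 137846528820 · 100000000000000000000/6366805760909027985741435139224001 = 1969236126000000000000000000000/909543680129861140820205019889143

Answer: 1969236126000000000000000000000/909543680129861140820205019889143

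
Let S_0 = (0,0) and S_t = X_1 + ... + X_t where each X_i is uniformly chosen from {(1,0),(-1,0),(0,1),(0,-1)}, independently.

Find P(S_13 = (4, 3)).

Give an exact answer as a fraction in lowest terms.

Answer: 61347/8388608

Derivation:
Let h be the number of horizontal steps (so 13-h are vertical). To end at (4,3) need (h+4)/2 right-steps and ((13-h)+3)/2 up-steps.
Sum over h with 4 ≤ h ≤ 10, h ≡ 0 (mod 2), 13-h ≡ 1 (mod 2):
h=4: C(13,4)·C(4,4)·C(9,6) = 715·1·84 = 60060
h=6: C(13,6)·C(6,5)·C(7,5) = 1716·6·21 = 216216
h=8: C(13,8)·C(8,6)·C(5,4) = 1287·28·5 = 180180
h=10: C(13,10)·C(10,7)·C(3,3) = 286·120·1 = 34320
Total favorable: 490776
Total paths: 4^13 = 67108864
P = 490776/67108864 = 61347/8388608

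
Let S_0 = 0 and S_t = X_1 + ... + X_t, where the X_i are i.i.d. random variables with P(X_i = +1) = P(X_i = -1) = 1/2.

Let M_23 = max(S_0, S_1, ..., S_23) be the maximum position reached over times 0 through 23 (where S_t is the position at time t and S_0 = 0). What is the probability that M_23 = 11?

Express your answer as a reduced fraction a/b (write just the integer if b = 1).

Let M_23 = max(S_0,...,S_23). Use the reflection principle: for j ≥ 1, #{paths with M_23 ≥ j} = #{S_23 ≥ j} + #{S_23 ≥ j+1}.
By reflection, #{M_23 ≥ 11} = #{S_23 ≥ 11} + #{S_23 ≥ 12} = 145499 + 44552 = 190051.
#{M_23 ≥ 12} = #{S_23 ≥ 12} + #{S_23 ≥ 13} = 44552 + 44552 = 89104.
#{M_23 = 11} = 190051 - 89104 = 100947.
P(M_23 = 11) = 100947/8388608 = 100947/8388608

Answer: 100947/8388608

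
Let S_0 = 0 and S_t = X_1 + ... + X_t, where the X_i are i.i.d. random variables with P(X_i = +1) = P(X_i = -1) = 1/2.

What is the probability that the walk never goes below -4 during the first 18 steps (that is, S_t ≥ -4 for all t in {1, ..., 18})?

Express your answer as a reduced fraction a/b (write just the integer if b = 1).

Answer: 24973/32768

Derivation:
Let f(t,s) = #length-t paths at position s with S_1..S_t all ≥ -4.
f(t,s) = f(t-1,s-1) + f(t-1,s+1) for s ≥ -4; f(t,s) = 0 for s < -4.
t=0: f(0,0)=1
t=1: f(1,-1)=1 f(1,1)=1
t=2: f(2,-2)=1 f(2,0)=2 f(2,2)=1
t=3: f(3,-3)=1 f(3,-1)=3 f(3,1)=3 f(3,3)=1
t=4: f(4,-4)=1 f(4,-2)=4 f(4,0)=6 f(4,2)=4 f(4,4)=1
t=5: f(5,-3)=5 f(5,-1)=10 f(5,1)=10 f(5,3)=5 f(5,5)=1
t=6: f(6,-4)=5 f(6,-2)=15 f(6,0)=20 f(6,2)=15 f(6,4)=6 f(6,6)=1
t=7: f(7,-3)=20 f(7,-1)=35 f(7,1)=35 f(7,3)=21 f(7,5)=7 f(7,7)=1
t=8: f(8,-4)=20 f(8,-2)=55 f(8,0)=70 f(8,2)=56 f(8,4)=28 f(8,6)=8 f(8,8)=1
t=9: f(9,-3)=75 f(9,-1)=125 f(9,1)=126 f(9,3)=84 f(9,5)=36 f(9,7)=9 f(9,9)=1
t=10: f(10,-4)=75 f(10,-2)=200 f(10,0)=251 f(10,2)=210 f(10,4)=120 f(10,6)=45 f(10,8)=10 f(10,10)=1
t=11: f(11,-3)=275 f(11,-1)=451 f(11,1)=461 f(11,3)=330 f(11,5)=165 f(11,7)=55 f(11,9)=11 f(11,11)=1
t=12: f(12,-4)=275 f(12,-2)=726 f(12,0)=912 f(12,2)=791 f(12,4)=495 f(12,6)=220 f(12,8)=66 f(12,10)=12 f(12,12)=1
t=13: f(13,-3)=1001 f(13,-1)=1638 f(13,1)=1703 f(13,3)=1286 f(13,5)=715 f(13,7)=286 f(13,9)=78 f(13,11)=13 f(13,13)=1
t=14: f(14,-4)=1001 f(14,-2)=2639 f(14,0)=3341 f(14,2)=2989 f(14,4)=2001 f(14,6)=1001 f(14,8)=364 f(14,10)=91 f(14,12)=14 f(14,14)=1
t=15: f(15,-3)=3640 f(15,-1)=5980 f(15,1)=6330 f(15,3)=4990 f(15,5)=3002 f(15,7)=1365 f(15,9)=455 f(15,11)=105 f(15,13)=15 f(15,15)=1
t=16: f(16,-4)=3640 f(16,-2)=9620 f(16,0)=12310 f(16,2)=11320 f(16,4)=7992 f(16,6)=4367 f(16,8)=1820 f(16,10)=560 f(16,12)=120 f(16,14)=16 f(16,16)=1
t=17: f(17,-3)=13260 f(17,-1)=21930 f(17,1)=23630 f(17,3)=19312 f(17,5)=12359 f(17,7)=6187 f(17,9)=2380 f(17,11)=680 f(17,13)=136 f(17,15)=17 f(17,17)=1
t=18: f(18,-4)=13260 f(18,-2)=35190 f(18,0)=45560 f(18,2)=42942 f(18,4)=31671 f(18,6)=18546 f(18,8)=8567 f(18,10)=3060 f(18,12)=816 f(18,14)=153 f(18,16)=18 f(18,18)=1
Σ_s f(18,s) = 199784
P = 199784/262144 = 24973/32768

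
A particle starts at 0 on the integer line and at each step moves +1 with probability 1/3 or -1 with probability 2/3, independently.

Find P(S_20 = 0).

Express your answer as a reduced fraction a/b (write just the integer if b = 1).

To reach position 0 after 20 steps: need 10 steps of +1 and 10 steps of -1.
Number of such sequences: C(20,10) = 184756
Each has probability (1/3)^10 · (2/3)^10 = 1024/3486784401
P = 184756 · 1024/3486784401 = 189190144/3486784401

Answer: 189190144/3486784401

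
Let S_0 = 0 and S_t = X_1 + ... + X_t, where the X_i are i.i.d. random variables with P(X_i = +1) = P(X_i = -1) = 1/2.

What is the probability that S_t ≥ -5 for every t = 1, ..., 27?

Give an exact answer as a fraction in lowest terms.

Answer: 50480055/67108864

Derivation:
Let f(t,s) = #length-t paths at position s with S_1..S_t all ≥ -5.
f(t,s) = f(t-1,s-1) + f(t-1,s+1) for s ≥ -5; f(t,s) = 0 for s < -5.
t=0: f(0,0)=1
t=1: f(1,-1)=1 f(1,1)=1
t=2: f(2,-2)=1 f(2,0)=2 f(2,2)=1
t=3: f(3,-3)=1 f(3,-1)=3 f(3,1)=3 f(3,3)=1
t=4: f(4,-4)=1 f(4,-2)=4 f(4,0)=6 f(4,2)=4 f(4,4)=1
t=5: f(5,-5)=1 f(5,-3)=5 f(5,-1)=10 f(5,1)=10 f(5,3)=5 f(5,5)=1
t=6: f(6,-4)=6 f(6,-2)=15 f(6,0)=20 f(6,2)=15 f(6,4)=6 f(6,6)=1
t=7: f(7,-5)=6 f(7,-3)=21 f(7,-1)=35 f(7,1)=35 f(7,3)=21 f(7,5)=7 f(7,7)=1
t=8: f(8,-4)=27 f(8,-2)=56 f(8,0)=70 f(8,2)=56 f(8,4)=28 f(8,6)=8 f(8,8)=1
t=9: f(9,-5)=27 f(9,-3)=83 f(9,-1)=126 f(9,1)=126 f(9,3)=84 f(9,5)=36 f(9,7)=9 f(9,9)=1
t=10: f(10,-4)=110 f(10,-2)=209 f(10,0)=252 f(10,2)=210 f(10,4)=120 f(10,6)=45 f(10,8)=10 f(10,10)=1
t=11: f(11,-5)=110 f(11,-3)=319 f(11,-1)=461 f(11,1)=462 f(11,3)=330 f(11,5)=165 f(11,7)=55 f(11,9)=11 f(11,11)=1
t=12: f(12,-4)=429 f(12,-2)=780 f(12,0)=923 f(12,2)=792 f(12,4)=495 f(12,6)=220 f(12,8)=66 f(12,10)=12 f(12,12)=1
t=13: f(13,-5)=429 f(13,-3)=1209 f(13,-1)=1703 f(13,1)=1715 f(13,3)=1287 f(13,5)=715 f(13,7)=286 f(13,9)=78 f(13,11)=13 f(13,13)=1
t=14: f(14,-4)=1638 f(14,-2)=2912 f(14,0)=3418 f(14,2)=3002 f(14,4)=2002 f(14,6)=1001 f(14,8)=364 f(14,10)=91 f(14,12)=14 f(14,14)=1
t=15: f(15,-5)=1638 f(15,-3)=4550 f(15,-1)=6330 f(15,1)=6420 f(15,3)=5004 f(15,5)=3003 f(15,7)=1365 f(15,9)=455 f(15,11)=105 f(15,13)=15 f(15,15)=1
t=16: f(16,-4)=6188 f(16,-2)=10880 f(16,0)=12750 f(16,2)=11424 f(16,4)=8007 f(16,6)=4368 f(16,8)=1820 f(16,10)=560 f(16,12)=120 f(16,14)=16 f(16,16)=1
t=17: f(17,-5)=6188 f(17,-3)=17068 f(17,-1)=23630 f(17,1)=24174 f(17,3)=19431 f(17,5)=12375 f(17,7)=6188 f(17,9)=2380 f(17,11)=680 f(17,13)=136 f(17,15)=17 f(17,17)=1
t=18: f(18,-4)=23256 f(18,-2)=40698 f(18,0)=47804 f(18,2)=43605 f(18,4)=31806 f(18,6)=18563 f(18,8)=8568 f(18,10)=3060 f(18,12)=816 f(18,14)=153 f(18,16)=18 f(18,18)=1
t=19: f(19,-5)=23256 f(19,-3)=63954 f(19,-1)=88502 f(19,1)=91409 f(19,3)=75411 f(19,5)=50369 f(19,7)=27131 f(19,9)=11628 f(19,11)=3876 f(19,13)=969 f(19,15)=171 f(19,17)=19 f(19,19)=1
t=20: f(20,-4)=87210 f(20,-2)=152456 f(20,0)=179911 f(20,2)=166820 f(20,4)=125780 f(20,6)=77500 f(20,8)=38759 f(20,10)=15504 f(20,12)=4845 f(20,14)=1140 f(20,16)=190 f(20,18)=20 f(20,20)=1
t=21: f(21,-5)=87210 f(21,-3)=239666 f(21,-1)=332367 f(21,1)=346731 f(21,3)=292600 f(21,5)=203280 f(21,7)=116259 f(21,9)=54263 f(21,11)=20349 f(21,13)=5985 f(21,15)=1330 f(21,17)=210 f(21,19)=21 f(21,21)=1
t=22: f(22,-4)=326876 f(22,-2)=572033 f(22,0)=679098 f(22,2)=639331 f(22,4)=495880 f(22,6)=319539 f(22,8)=170522 f(22,10)=74612 f(22,12)=26334 f(22,14)=7315 f(22,16)=1540 f(22,18)=231 f(22,20)=22 f(22,22)=1
t=23: f(23,-5)=326876 f(23,-3)=898909 f(23,-1)=1251131 f(23,1)=1318429 f(23,3)=1135211 f(23,5)=815419 f(23,7)=490061 f(23,9)=245134 f(23,11)=100946 f(23,13)=33649 f(23,15)=8855 f(23,17)=1771 f(23,19)=253 f(23,21)=23 f(23,23)=1
t=24: f(24,-4)=1225785 f(24,-2)=2150040 f(24,0)=2569560 f(24,2)=2453640 f(24,4)=1950630 f(24,6)=1305480 f(24,8)=735195 f(24,10)=346080 f(24,12)=134595 f(24,14)=42504 f(24,16)=10626 f(24,18)=2024 f(24,20)=276 f(24,22)=24 f(24,24)=1
t=25: f(25,-5)=1225785 f(25,-3)=3375825 f(25,-1)=4719600 f(25,1)=5023200 f(25,3)=4404270 f(25,5)=3256110 f(25,7)=2040675 f(25,9)=1081275 f(25,11)=480675 f(25,13)=177099 f(25,15)=53130 f(25,17)=12650 f(25,19)=2300 f(25,21)=300 f(25,23)=25 f(25,25)=1
t=26: f(26,-4)=4601610 f(26,-2)=8095425 f(26,0)=9742800 f(26,2)=9427470 f(26,4)=7660380 f(26,6)=5296785 f(26,8)=3121950 f(26,10)=1561950 f(26,12)=657774 f(26,14)=230229 f(26,16)=65780 f(26,18)=14950 f(26,20)=2600 f(26,22)=325 f(26,24)=26 f(26,26)=1
t=27: f(27,-5)=4601610 f(27,-3)=12697035 f(27,-1)=17838225 f(27,1)=19170270 f(27,3)=17087850 f(27,5)=12957165 f(27,7)=8418735 f(27,9)=4683900 f(27,11)=2219724 f(27,13)=888003 f(27,15)=296009 f(27,17)=80730 f(27,19)=17550 f(27,21)=2925 f(27,23)=351 f(27,25)=27 f(27,27)=1
Σ_s f(27,s) = 100960110
P = 100960110/134217728 = 50480055/67108864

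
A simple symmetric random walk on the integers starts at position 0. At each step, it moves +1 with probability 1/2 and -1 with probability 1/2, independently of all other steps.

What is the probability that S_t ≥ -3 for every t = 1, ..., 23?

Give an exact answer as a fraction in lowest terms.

Answer: 156009/262144

Derivation:
Let f(t,s) = #length-t paths at position s with S_1..S_t all ≥ -3.
f(t,s) = f(t-1,s-1) + f(t-1,s+1) for s ≥ -3; f(t,s) = 0 for s < -3.
t=0: f(0,0)=1
t=1: f(1,-1)=1 f(1,1)=1
t=2: f(2,-2)=1 f(2,0)=2 f(2,2)=1
t=3: f(3,-3)=1 f(3,-1)=3 f(3,1)=3 f(3,3)=1
t=4: f(4,-2)=4 f(4,0)=6 f(4,2)=4 f(4,4)=1
t=5: f(5,-3)=4 f(5,-1)=10 f(5,1)=10 f(5,3)=5 f(5,5)=1
t=6: f(6,-2)=14 f(6,0)=20 f(6,2)=15 f(6,4)=6 f(6,6)=1
t=7: f(7,-3)=14 f(7,-1)=34 f(7,1)=35 f(7,3)=21 f(7,5)=7 f(7,7)=1
t=8: f(8,-2)=48 f(8,0)=69 f(8,2)=56 f(8,4)=28 f(8,6)=8 f(8,8)=1
t=9: f(9,-3)=48 f(9,-1)=117 f(9,1)=125 f(9,3)=84 f(9,5)=36 f(9,7)=9 f(9,9)=1
t=10: f(10,-2)=165 f(10,0)=242 f(10,2)=209 f(10,4)=120 f(10,6)=45 f(10,8)=10 f(10,10)=1
t=11: f(11,-3)=165 f(11,-1)=407 f(11,1)=451 f(11,3)=329 f(11,5)=165 f(11,7)=55 f(11,9)=11 f(11,11)=1
t=12: f(12,-2)=572 f(12,0)=858 f(12,2)=780 f(12,4)=494 f(12,6)=220 f(12,8)=66 f(12,10)=12 f(12,12)=1
t=13: f(13,-3)=572 f(13,-1)=1430 f(13,1)=1638 f(13,3)=1274 f(13,5)=714 f(13,7)=286 f(13,9)=78 f(13,11)=13 f(13,13)=1
t=14: f(14,-2)=2002 f(14,0)=3068 f(14,2)=2912 f(14,4)=1988 f(14,6)=1000 f(14,8)=364 f(14,10)=91 f(14,12)=14 f(14,14)=1
t=15: f(15,-3)=2002 f(15,-1)=5070 f(15,1)=5980 f(15,3)=4900 f(15,5)=2988 f(15,7)=1364 f(15,9)=455 f(15,11)=105 f(15,13)=15 f(15,15)=1
t=16: f(16,-2)=7072 f(16,0)=11050 f(16,2)=10880 f(16,4)=7888 f(16,6)=4352 f(16,8)=1819 f(16,10)=560 f(16,12)=120 f(16,14)=16 f(16,16)=1
t=17: f(17,-3)=7072 f(17,-1)=18122 f(17,1)=21930 f(17,3)=18768 f(17,5)=12240 f(17,7)=6171 f(17,9)=2379 f(17,11)=680 f(17,13)=136 f(17,15)=17 f(17,17)=1
t=18: f(18,-2)=25194 f(18,0)=40052 f(18,2)=40698 f(18,4)=31008 f(18,6)=18411 f(18,8)=8550 f(18,10)=3059 f(18,12)=816 f(18,14)=153 f(18,16)=18 f(18,18)=1
t=19: f(19,-3)=25194 f(19,-1)=65246 f(19,1)=80750 f(19,3)=71706 f(19,5)=49419 f(19,7)=26961 f(19,9)=11609 f(19,11)=3875 f(19,13)=969 f(19,15)=171 f(19,17)=19 f(19,19)=1
t=20: f(20,-2)=90440 f(20,0)=145996 f(20,2)=152456 f(20,4)=121125 f(20,6)=76380 f(20,8)=38570 f(20,10)=15484 f(20,12)=4844 f(20,14)=1140 f(20,16)=190 f(20,18)=20 f(20,20)=1
t=21: f(21,-3)=90440 f(21,-1)=236436 f(21,1)=298452 f(21,3)=273581 f(21,5)=197505 f(21,7)=114950 f(21,9)=54054 f(21,11)=20328 f(21,13)=5984 f(21,15)=1330 f(21,17)=210 f(21,19)=21 f(21,21)=1
t=22: f(22,-2)=326876 f(22,0)=534888 f(22,2)=572033 f(22,4)=471086 f(22,6)=312455 f(22,8)=169004 f(22,10)=74382 f(22,12)=26312 f(22,14)=7314 f(22,16)=1540 f(22,18)=231 f(22,20)=22 f(22,22)=1
t=23: f(23,-3)=326876 f(23,-1)=861764 f(23,1)=1106921 f(23,3)=1043119 f(23,5)=783541 f(23,7)=481459 f(23,9)=243386 f(23,11)=100694 f(23,13)=33626 f(23,15)=8854 f(23,17)=1771 f(23,19)=253 f(23,21)=23 f(23,23)=1
Σ_s f(23,s) = 4992288
P = 4992288/8388608 = 156009/262144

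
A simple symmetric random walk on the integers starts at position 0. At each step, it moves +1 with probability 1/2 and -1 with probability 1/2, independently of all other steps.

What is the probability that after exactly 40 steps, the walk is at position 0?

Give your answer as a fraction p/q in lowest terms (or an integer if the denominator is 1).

Answer: 34461632205/274877906944

Derivation:
To return to 0 after 40 steps: need exactly 20 steps of +1 and 20 of -1.
Favorable paths: C(40,20) = 137846528820
Total paths: 2^40 = 1099511627776
P = 137846528820/1099511627776 = 34461632205/274877906944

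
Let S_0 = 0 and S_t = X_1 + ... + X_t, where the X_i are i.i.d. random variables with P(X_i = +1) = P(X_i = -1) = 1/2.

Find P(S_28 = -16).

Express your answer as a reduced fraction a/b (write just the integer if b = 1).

Answer: 94185/67108864

Derivation:
To reach position -16 after 28 steps: need 6 steps of +1 and 22 of -1.
Favorable paths: C(28,6) = 376740
Total paths: 2^28 = 268435456
P = 376740/268435456 = 94185/67108864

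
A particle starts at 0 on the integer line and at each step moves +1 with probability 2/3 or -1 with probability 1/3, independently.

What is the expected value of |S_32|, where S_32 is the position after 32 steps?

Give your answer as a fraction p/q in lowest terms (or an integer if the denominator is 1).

Answer: 2217534842490272/205891132094649

Derivation:
S_32 takes values m ≡ 0 (mod 2) with |m| ≤ 32; P(S_32=m) = C(32,(32+m)/2) · (2/3)^((32+m)/2) · (1/3)^((32-m)/2).
Distribution: P(S=-32)=1/1853020188851841, P(S=-30)=64/1853020188851841, P(S=-28)=1984/1853020188851841, P(S=-26)=39680/1853020188851841, P(S=-24)=575360/1853020188851841, P(S=-22)=6444032/1853020188851841, P(S=-20)=6444032/205891132094649, P(S=-18)=47869952/205891132094649, P(S=-16)=299187200/205891132094649, P(S=-14)=4786995200/617673396283947, P(S=-12)=22020177920/617673396283947, P(S=-10)=88080711680/617673396283947, P(S=-8)=308282490880/617673396283947, P(S=-6)=948561510400/617673396283947, P(S=-4)=2574666956800/617673396283947, P(S=-2)=2059733565440/205891132094649, P(S=0)=4376933826560/205891132094649, P(S=2)=8238934261760/205891132094649, P(S=4)=41194671308800/617673396283947, P(S=6)=60707936665600/617673396283947, P(S=8)=78920317665280/617673396283947, P(S=10)=90194648760320/617673396283947, P(S=12)=90194648760320/617673396283947, P(S=14)=78430129356800/617673396283947, P(S=16)=19607532339200/205891132094649, P(S=18)=12548820697088/205891132094649, P(S=20)=6757057298432/205891132094649, P(S=22)=27028229193728/1853020188851841, P(S=24)=9652938997760/1853020188851841, P(S=26)=2662879723520/1853020188851841, P(S=28)=532575944704/1853020188851841, P(S=30)=68719476736/1853020188851841, P(S=32)=4294967296/1853020188851841
E[|S_32|] = Σ_m |m|·P(S_32=m) = 2217534842490272/205891132094649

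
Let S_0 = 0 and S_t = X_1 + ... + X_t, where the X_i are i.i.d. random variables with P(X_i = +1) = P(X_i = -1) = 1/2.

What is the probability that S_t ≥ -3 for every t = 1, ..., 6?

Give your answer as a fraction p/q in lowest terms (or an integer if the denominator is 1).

Answer: 7/8

Derivation:
Let f(t,s) = #length-t paths at position s with S_1..S_t all ≥ -3.
f(t,s) = f(t-1,s-1) + f(t-1,s+1) for s ≥ -3; f(t,s) = 0 for s < -3.
t=0: f(0,0)=1
t=1: f(1,-1)=1 f(1,1)=1
t=2: f(2,-2)=1 f(2,0)=2 f(2,2)=1
t=3: f(3,-3)=1 f(3,-1)=3 f(3,1)=3 f(3,3)=1
t=4: f(4,-2)=4 f(4,0)=6 f(4,2)=4 f(4,4)=1
t=5: f(5,-3)=4 f(5,-1)=10 f(5,1)=10 f(5,3)=5 f(5,5)=1
t=6: f(6,-2)=14 f(6,0)=20 f(6,2)=15 f(6,4)=6 f(6,6)=1
Σ_s f(6,s) = 56
P = 56/64 = 7/8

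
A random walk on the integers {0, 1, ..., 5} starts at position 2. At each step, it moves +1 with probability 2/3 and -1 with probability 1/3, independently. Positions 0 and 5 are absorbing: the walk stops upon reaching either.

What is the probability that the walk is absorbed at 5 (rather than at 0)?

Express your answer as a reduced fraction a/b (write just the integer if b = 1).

Answer: 24/31

Derivation:
Biased walk: p = 2/3, q = 1/3, r = q/p = 1/2
Gambler's ruin: P(hit 5 before 0 | start at 2) = (1 - r^a)/(1 - r^N)
r^2 = 1/4; r^5 = 1/32
P = (1 - 1/4) / (1 - 1/32) = 3/4 / 31/32 = 24/31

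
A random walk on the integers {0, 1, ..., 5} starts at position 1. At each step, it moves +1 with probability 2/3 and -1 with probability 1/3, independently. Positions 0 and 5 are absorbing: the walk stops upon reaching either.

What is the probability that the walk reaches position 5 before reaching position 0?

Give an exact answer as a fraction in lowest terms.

Biased walk: p = 2/3, q = 1/3, r = q/p = 1/2
Gambler's ruin: P(hit 5 before 0 | start at 1) = (1 - r^a)/(1 - r^N)
r^1 = 1/2; r^5 = 1/32
P = (1 - 1/2) / (1 - 1/32) = 1/2 / 31/32 = 16/31

Answer: 16/31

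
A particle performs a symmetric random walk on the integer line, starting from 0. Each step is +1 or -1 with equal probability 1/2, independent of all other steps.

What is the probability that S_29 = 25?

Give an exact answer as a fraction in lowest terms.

To reach position 25 after 29 steps: need 27 steps of +1 and 2 of -1.
Favorable paths: C(29,27) = 406
Total paths: 2^29 = 536870912
P = 406/536870912 = 203/268435456

Answer: 203/268435456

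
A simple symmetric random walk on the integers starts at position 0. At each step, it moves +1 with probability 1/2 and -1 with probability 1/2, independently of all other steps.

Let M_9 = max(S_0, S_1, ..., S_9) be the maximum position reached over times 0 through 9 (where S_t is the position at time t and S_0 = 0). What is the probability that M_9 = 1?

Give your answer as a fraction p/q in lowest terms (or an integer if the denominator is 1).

Let M_9 = max(S_0,...,S_9). Use the reflection principle: for j ≥ 1, #{paths with M_9 ≥ j} = #{S_9 ≥ j} + #{S_9 ≥ j+1}.
By reflection, #{M_9 ≥ 1} = #{S_9 ≥ 1} + #{S_9 ≥ 2} = 256 + 130 = 386.
#{M_9 ≥ 2} = #{S_9 ≥ 2} + #{S_9 ≥ 3} = 130 + 130 = 260.
#{M_9 = 1} = 386 - 260 = 126.
P(M_9 = 1) = 126/512 = 63/256

Answer: 63/256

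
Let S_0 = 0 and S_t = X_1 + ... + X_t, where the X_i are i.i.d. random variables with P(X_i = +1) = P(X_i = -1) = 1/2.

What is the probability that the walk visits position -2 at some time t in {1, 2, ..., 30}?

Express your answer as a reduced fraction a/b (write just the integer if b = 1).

Answer: 773201629/1073741824

Derivation:
Count via complement. Let g(t,s) = #length-t paths at position s with S_1..S_t all ≠ -2.
g(t,s) = g(t-1,s-1) + g(t-1,s+1) for s ≠ -2; g(t,-2) = 0.
t=0: g(0,0)=1
t=1: g(1,-1)=1 g(1,1)=1
t=2: g(2,0)=2 g(2,2)=1
t=3: g(3,-1)=2 g(3,1)=3 g(3,3)=1
t=4: g(4,0)=5 g(4,2)=4 g(4,4)=1
t=5: g(5,-1)=5 g(5,1)=9 g(5,3)=5 g(5,5)=1
t=6: g(6,0)=14 g(6,2)=14 g(6,4)=6 g(6,6)=1
t=7: g(7,-1)=14 g(7,1)=28 g(7,3)=20 g(7,5)=7 g(7,7)=1
t=8: g(8,0)=42 g(8,2)=48 g(8,4)=27 g(8,6)=8 g(8,8)=1
t=9: g(9,-1)=42 g(9,1)=90 g(9,3)=75 g(9,5)=35 g(9,7)=9 g(9,9)=1
t=10: g(10,0)=132 g(10,2)=165 g(10,4)=110 g(10,6)=44 g(10,8)=10 g(10,10)=1
t=11: g(11,-1)=132 g(11,1)=297 g(11,3)=275 g(11,5)=154 g(11,7)=54 g(11,9)=11 g(11,11)=1
t=12: g(12,0)=429 g(12,2)=572 g(12,4)=429 g(12,6)=208 g(12,8)=65 g(12,10)=12 g(12,12)=1
t=13: g(13,-1)=429 g(13,1)=1001 g(13,3)=1001 g(13,5)=637 g(13,7)=273 g(13,9)=77 g(13,11)=13 g(13,13)=1
t=14: g(14,0)=1430 g(14,2)=2002 g(14,4)=1638 g(14,6)=910 g(14,8)=350 g(14,10)=90 g(14,12)=14 g(14,14)=1
t=15: g(15,-1)=1430 g(15,1)=3432 g(15,3)=3640 g(15,5)=2548 g(15,7)=1260 g(15,9)=440 g(15,11)=104 g(15,13)=15 g(15,15)=1
t=16: g(16,0)=4862 g(16,2)=7072 g(16,4)=6188 g(16,6)=3808 g(16,8)=1700 g(16,10)=544 g(16,12)=119 g(16,14)=16 g(16,16)=1
t=17: g(17,-1)=4862 g(17,1)=11934 g(17,3)=13260 g(17,5)=9996 g(17,7)=5508 g(17,9)=2244 g(17,11)=663 g(17,13)=135 g(17,15)=17 g(17,17)=1
t=18: g(18,0)=16796 g(18,2)=25194 g(18,4)=23256 g(18,6)=15504 g(18,8)=7752 g(18,10)=2907 g(18,12)=798 g(18,14)=152 g(18,16)=18 g(18,18)=1
t=19: g(19,-1)=16796 g(19,1)=41990 g(19,3)=48450 g(19,5)=38760 g(19,7)=23256 g(19,9)=10659 g(19,11)=3705 g(19,13)=950 g(19,15)=170 g(19,17)=19 g(19,19)=1
t=20: g(20,0)=58786 g(20,2)=90440 g(20,4)=87210 g(20,6)=62016 g(20,8)=33915 g(20,10)=14364 g(20,12)=4655 g(20,14)=1120 g(20,16)=189 g(20,18)=20 g(20,20)=1
t=21: g(21,-1)=58786 g(21,1)=149226 g(21,3)=177650 g(21,5)=149226 g(21,7)=95931 g(21,9)=48279 g(21,11)=19019 g(21,13)=5775 g(21,15)=1309 g(21,17)=209 g(21,19)=21 g(21,21)=1
t=22: g(22,0)=208012 g(22,2)=326876 g(22,4)=326876 g(22,6)=245157 g(22,8)=144210 g(22,10)=67298 g(22,12)=24794 g(22,14)=7084 g(22,16)=1518 g(22,18)=230 g(22,20)=22 g(22,22)=1
t=23: g(23,-1)=208012 g(23,1)=534888 g(23,3)=653752 g(23,5)=572033 g(23,7)=389367 g(23,9)=211508 g(23,11)=92092 g(23,13)=31878 g(23,15)=8602 g(23,17)=1748 g(23,19)=252 g(23,21)=23 g(23,23)=1
t=24: g(24,0)=742900 g(24,2)=1188640 g(24,4)=1225785 g(24,6)=961400 g(24,8)=600875 g(24,10)=303600 g(24,12)=123970 g(24,14)=40480 g(24,16)=10350 g(24,18)=2000 g(24,20)=275 g(24,22)=24 g(24,24)=1
t=25: g(25,-1)=742900 g(25,1)=1931540 g(25,3)=2414425 g(25,5)=2187185 g(25,7)=1562275 g(25,9)=904475 g(25,11)=427570 g(25,13)=164450 g(25,15)=50830 g(25,17)=12350 g(25,19)=2275 g(25,21)=299 g(25,23)=25 g(25,25)=1
t=26: g(26,0)=2674440 g(26,2)=4345965 g(26,4)=4601610 g(26,6)=3749460 g(26,8)=2466750 g(26,10)=1332045 g(26,12)=592020 g(26,14)=215280 g(26,16)=63180 g(26,18)=14625 g(26,20)=2574 g(26,22)=324 g(26,24)=26 g(26,26)=1
t=27: g(27,-1)=2674440 g(27,1)=7020405 g(27,3)=8947575 g(27,5)=8351070 g(27,7)=6216210 g(27,9)=3798795 g(27,11)=1924065 g(27,13)=807300 g(27,15)=278460 g(27,17)=77805 g(27,19)=17199 g(27,21)=2898 g(27,23)=350 g(27,25)=27 g(27,27)=1
t=28: g(28,0)=9694845 g(28,2)=15967980 g(28,4)=17298645 g(28,6)=14567280 g(28,8)=10015005 g(28,10)=5722860 g(28,12)=2731365 g(28,14)=1085760 g(28,16)=356265 g(28,18)=95004 g(28,20)=20097 g(28,22)=3248 g(28,24)=377 g(28,26)=28 g(28,28)=1
t=29: g(29,-1)=9694845 g(29,1)=25662825 g(29,3)=33266625 g(29,5)=31865925 g(29,7)=24582285 g(29,9)=15737865 g(29,11)=8454225 g(29,13)=3817125 g(29,15)=1442025 g(29,17)=451269 g(29,19)=115101 g(29,21)=23345 g(29,23)=3625 g(29,25)=405 g(29,27)=29 g(29,29)=1
t=30: g(30,0)=35357670 g(30,2)=58929450 g(30,4)=65132550 g(30,6)=56448210 g(30,8)=40320150 g(30,10)=24192090 g(30,12)=12271350 g(30,14)=5259150 g(30,16)=1893294 g(30,18)=566370 g(30,20)=138446 g(30,22)=26970 g(30,24)=4030 g(30,26)=434 g(30,28)=30 g(30,30)=1
Paths never hitting -2: Σ_s g(30,s) = 300540195
Paths hitting -2: 2^30 - 300540195 = 773201629
P = 773201629/1073741824 = 773201629/1073741824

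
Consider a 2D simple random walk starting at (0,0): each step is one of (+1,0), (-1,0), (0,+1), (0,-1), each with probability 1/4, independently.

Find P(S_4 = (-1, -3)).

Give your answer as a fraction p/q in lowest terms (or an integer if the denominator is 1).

Answer: 1/64

Derivation:
Let h be the number of horizontal steps (so 4-h are vertical). To end at (-1,-3) need (h-1)/2 right-steps and ((4-h)-3)/2 up-steps.
Sum over h with 1 ≤ h ≤ 1, h ≡ 1 (mod 2), 4-h ≡ 1 (mod 2):
h=1: C(4,1)·C(1,0)·C(3,0) = 4·1·1 = 4
Total favorable: 4
Total paths: 4^4 = 256
P = 4/256 = 1/64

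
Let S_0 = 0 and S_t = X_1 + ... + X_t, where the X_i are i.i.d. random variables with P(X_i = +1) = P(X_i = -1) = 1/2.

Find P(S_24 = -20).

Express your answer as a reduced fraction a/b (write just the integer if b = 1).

Answer: 69/4194304

Derivation:
To reach position -20 after 24 steps: need 2 steps of +1 and 22 of -1.
Favorable paths: C(24,2) = 276
Total paths: 2^24 = 16777216
P = 276/16777216 = 69/4194304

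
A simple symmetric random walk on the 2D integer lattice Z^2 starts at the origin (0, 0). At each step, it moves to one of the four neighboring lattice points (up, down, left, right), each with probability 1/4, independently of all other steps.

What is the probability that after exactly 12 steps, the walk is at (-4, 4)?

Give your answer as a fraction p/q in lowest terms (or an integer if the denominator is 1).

Answer: 7623/2097152

Derivation:
Let h be the number of horizontal steps (so 12-h are vertical). To end at (-4,4) need (h-4)/2 right-steps and ((12-h)+4)/2 up-steps.
Sum over h with 4 ≤ h ≤ 8, h ≡ 0 (mod 2), 12-h ≡ 0 (mod 2):
h=4: C(12,4)·C(4,0)·C(8,6) = 495·1·28 = 13860
h=6: C(12,6)·C(6,1)·C(6,5) = 924·6·6 = 33264
h=8: C(12,8)·C(8,2)·C(4,4) = 495·28·1 = 13860
Total favorable: 60984
Total paths: 4^12 = 16777216
P = 60984/16777216 = 7623/2097152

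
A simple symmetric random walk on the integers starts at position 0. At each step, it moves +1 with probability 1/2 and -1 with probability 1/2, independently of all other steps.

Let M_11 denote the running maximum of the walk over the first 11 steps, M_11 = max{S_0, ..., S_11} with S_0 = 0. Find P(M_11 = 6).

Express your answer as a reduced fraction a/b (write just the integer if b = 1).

Let M_11 = max(S_0,...,S_11). Use the reflection principle: for j ≥ 1, #{paths with M_11 ≥ j} = #{S_11 ≥ j} + #{S_11 ≥ j+1}.
By reflection, #{M_11 ≥ 6} = #{S_11 ≥ 6} + #{S_11 ≥ 7} = 67 + 67 = 134.
#{M_11 ≥ 7} = #{S_11 ≥ 7} + #{S_11 ≥ 8} = 67 + 12 = 79.
#{M_11 = 6} = 134 - 79 = 55.
P(M_11 = 6) = 55/2048 = 55/2048

Answer: 55/2048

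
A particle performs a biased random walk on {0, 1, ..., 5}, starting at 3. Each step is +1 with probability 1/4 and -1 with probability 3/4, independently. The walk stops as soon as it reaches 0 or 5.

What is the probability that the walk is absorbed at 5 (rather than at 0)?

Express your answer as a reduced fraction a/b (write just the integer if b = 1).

Answer: 13/121

Derivation:
Biased walk: p = 1/4, q = 3/4, r = q/p = 3
Gambler's ruin: P(hit 5 before 0 | start at 3) = (1 - r^a)/(1 - r^N)
r^3 = 27; r^5 = 243
P = (1 - 27) / (1 - 243) = -26 / -242 = 13/121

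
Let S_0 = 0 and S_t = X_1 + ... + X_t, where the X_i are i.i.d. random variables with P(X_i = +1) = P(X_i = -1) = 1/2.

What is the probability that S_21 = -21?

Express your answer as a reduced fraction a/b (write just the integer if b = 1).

Answer: 1/2097152

Derivation:
To reach position -21 after 21 steps: need 0 steps of +1 and 21 of -1.
Favorable paths: C(21,0) = 1
Total paths: 2^21 = 2097152
P = 1/2097152 = 1/2097152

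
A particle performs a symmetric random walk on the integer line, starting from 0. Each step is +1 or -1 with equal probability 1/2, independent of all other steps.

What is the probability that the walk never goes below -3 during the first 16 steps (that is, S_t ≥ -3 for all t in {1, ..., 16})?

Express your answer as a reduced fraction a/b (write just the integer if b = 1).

Let f(t,s) = #length-t paths at position s with S_1..S_t all ≥ -3.
f(t,s) = f(t-1,s-1) + f(t-1,s+1) for s ≥ -3; f(t,s) = 0 for s < -3.
t=0: f(0,0)=1
t=1: f(1,-1)=1 f(1,1)=1
t=2: f(2,-2)=1 f(2,0)=2 f(2,2)=1
t=3: f(3,-3)=1 f(3,-1)=3 f(3,1)=3 f(3,3)=1
t=4: f(4,-2)=4 f(4,0)=6 f(4,2)=4 f(4,4)=1
t=5: f(5,-3)=4 f(5,-1)=10 f(5,1)=10 f(5,3)=5 f(5,5)=1
t=6: f(6,-2)=14 f(6,0)=20 f(6,2)=15 f(6,4)=6 f(6,6)=1
t=7: f(7,-3)=14 f(7,-1)=34 f(7,1)=35 f(7,3)=21 f(7,5)=7 f(7,7)=1
t=8: f(8,-2)=48 f(8,0)=69 f(8,2)=56 f(8,4)=28 f(8,6)=8 f(8,8)=1
t=9: f(9,-3)=48 f(9,-1)=117 f(9,1)=125 f(9,3)=84 f(9,5)=36 f(9,7)=9 f(9,9)=1
t=10: f(10,-2)=165 f(10,0)=242 f(10,2)=209 f(10,4)=120 f(10,6)=45 f(10,8)=10 f(10,10)=1
t=11: f(11,-3)=165 f(11,-1)=407 f(11,1)=451 f(11,3)=329 f(11,5)=165 f(11,7)=55 f(11,9)=11 f(11,11)=1
t=12: f(12,-2)=572 f(12,0)=858 f(12,2)=780 f(12,4)=494 f(12,6)=220 f(12,8)=66 f(12,10)=12 f(12,12)=1
t=13: f(13,-3)=572 f(13,-1)=1430 f(13,1)=1638 f(13,3)=1274 f(13,5)=714 f(13,7)=286 f(13,9)=78 f(13,11)=13 f(13,13)=1
t=14: f(14,-2)=2002 f(14,0)=3068 f(14,2)=2912 f(14,4)=1988 f(14,6)=1000 f(14,8)=364 f(14,10)=91 f(14,12)=14 f(14,14)=1
t=15: f(15,-3)=2002 f(15,-1)=5070 f(15,1)=5980 f(15,3)=4900 f(15,5)=2988 f(15,7)=1364 f(15,9)=455 f(15,11)=105 f(15,13)=15 f(15,15)=1
t=16: f(16,-2)=7072 f(16,0)=11050 f(16,2)=10880 f(16,4)=7888 f(16,6)=4352 f(16,8)=1819 f(16,10)=560 f(16,12)=120 f(16,14)=16 f(16,16)=1
Σ_s f(16,s) = 43758
P = 43758/65536 = 21879/32768

Answer: 21879/32768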